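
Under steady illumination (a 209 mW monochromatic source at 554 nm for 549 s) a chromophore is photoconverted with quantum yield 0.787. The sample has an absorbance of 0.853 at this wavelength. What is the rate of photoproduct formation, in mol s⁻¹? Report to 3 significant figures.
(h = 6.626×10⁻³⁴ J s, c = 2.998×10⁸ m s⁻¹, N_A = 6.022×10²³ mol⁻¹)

Photon energy at 554 nm: hc/λ = (6.626×10⁻³⁴)(2.998×10⁸)/(554×10⁻⁹) = 3.586×10⁻¹⁹ J.
Energy delivered: (209 mW)(549 s) = 114.7 J.
Photons incident: 114.7 / 3.586×10⁻¹⁹ = 3.199×10²⁰, i.e. 3.199×10²⁰/6.022×10²³ = 5.312×10⁻⁴ mol.
Fraction absorbed: 1 − 10^(−0.853) = 0.8597.
Photons absorbed: 0.8597 × 5.312×10⁻⁴ = 4.567×10⁻⁴ mol.
Product formed: 0.787 × 4.567×10⁻⁴ = 3.594×10⁻⁴ mol.
Rate: 3.594×10⁻⁴ / 549 s = 6.55×10⁻⁷ mol s⁻¹.

6.55×10⁻⁷ mol s⁻¹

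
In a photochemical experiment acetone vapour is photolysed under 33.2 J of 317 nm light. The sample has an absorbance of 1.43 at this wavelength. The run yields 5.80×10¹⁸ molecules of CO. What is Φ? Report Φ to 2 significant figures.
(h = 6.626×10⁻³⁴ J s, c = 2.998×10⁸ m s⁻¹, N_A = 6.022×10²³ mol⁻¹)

Φ = 0.11

Product: 5.80×10¹⁸ / 6.022×10²³ = 9.631×10⁻⁶ mol.
Photon energy at 317 nm: hc/λ = (6.626×10⁻³⁴)(2.998×10⁸)/(317×10⁻⁹) = 6.266×10⁻¹⁹ J.
Photons incident: 33.2 / 6.266×10⁻¹⁹ = 5.298×10¹⁹, i.e. 5.298×10¹⁹/6.022×10²³ = 8.798×10⁻⁵ mol.
Fraction absorbed: 1 − 10^(−1.43) = 0.9628.
Photons absorbed: 0.9628 × 8.798×10⁻⁵ = 8.471×10⁻⁵ mol.
Φ = 9.631×10⁻⁶ mol / 8.471×10⁻⁵ mol photons = 0.11.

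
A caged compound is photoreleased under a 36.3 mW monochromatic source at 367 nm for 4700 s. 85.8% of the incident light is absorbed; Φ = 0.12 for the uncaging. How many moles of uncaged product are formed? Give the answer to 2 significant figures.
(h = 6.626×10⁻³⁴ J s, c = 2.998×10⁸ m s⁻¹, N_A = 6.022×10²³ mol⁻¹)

Photon energy at 367 nm: hc/λ = (6.626×10⁻³⁴)(2.998×10⁸)/(367×10⁻⁹) = 5.413×10⁻¹⁹ J.
Energy delivered: (36.3 mW)(4700 s) = 170.6 J.
Photons incident: 170.6 / 5.413×10⁻¹⁹ = 3.152×10²⁰, i.e. 3.152×10²⁰/6.022×10²³ = 5.234×10⁻⁴ mol.
Photons absorbed: 0.858 × 5.234×10⁻⁴ = 4.491×10⁻⁴ mol.
Product: Φ × n_abs = 0.12 × 4.491×10⁻⁴ = 5.389×10⁻⁵ mol.

5.4×10⁻⁵ mol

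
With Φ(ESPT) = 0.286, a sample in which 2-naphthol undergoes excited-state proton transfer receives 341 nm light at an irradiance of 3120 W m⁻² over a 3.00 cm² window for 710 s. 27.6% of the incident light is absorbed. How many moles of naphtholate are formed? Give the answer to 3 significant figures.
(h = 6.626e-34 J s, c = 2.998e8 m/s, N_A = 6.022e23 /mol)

Photon energy at 341 nm: hc/λ = (6.626e-34)(2.998e8)/(341e-9) = 5.825e-19 J.
Energy delivered: (3120 W m⁻²)(3.00e-4 m²)(710 s) = 664.6 J.
Photons incident: 664.6 / 5.825e-19 = 1.141e21, i.e. 1.141e21/6.022e23 = 0.001895 mol.
Photons absorbed: 0.276 × 0.001895 = 5.230e-4 mol.
Product: Φ × n_abs = 0.286 × 5.230e-4 = 1.496e-4 mol.

1.50e-4 mol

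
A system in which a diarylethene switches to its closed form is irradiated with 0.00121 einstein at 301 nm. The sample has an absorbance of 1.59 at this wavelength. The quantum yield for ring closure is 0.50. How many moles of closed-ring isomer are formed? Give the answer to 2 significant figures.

Fraction absorbed: 1 − 10^(−1.59) = 0.9743.
Photons absorbed: 0.9743 × 0.00121 = 0.001179 mol.
Product: Φ × n_abs = 0.50 × 0.001179 = 5.895×10⁻⁴ mol.

5.9×10⁻⁴ mol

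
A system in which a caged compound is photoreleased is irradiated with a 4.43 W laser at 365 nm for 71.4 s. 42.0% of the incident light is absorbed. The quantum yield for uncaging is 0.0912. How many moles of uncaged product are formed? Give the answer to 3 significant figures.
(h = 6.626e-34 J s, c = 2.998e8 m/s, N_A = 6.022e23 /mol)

3.70e-5 mol

Photon energy at 365 nm: hc/λ = (6.626e-34)(2.998e8)/(365e-9) = 5.442e-19 J.
Energy delivered: (4.43 W)(71.4 s) = 316.3 J.
Photons incident: 316.3 / 5.442e-19 = 5.812e20, i.e. 5.812e20/6.022e23 = 9.651e-4 mol.
Photons absorbed: 0.420 × 9.651e-4 = 4.053e-4 mol.
Product: Φ × n_abs = 0.0912 × 4.053e-4 = 3.696e-5 mol.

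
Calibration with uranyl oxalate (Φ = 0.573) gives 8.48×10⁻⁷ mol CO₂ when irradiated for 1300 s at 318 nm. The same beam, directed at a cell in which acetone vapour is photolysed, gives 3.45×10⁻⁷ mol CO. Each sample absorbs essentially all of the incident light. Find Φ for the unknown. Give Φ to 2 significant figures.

Φ = 0.23

Photons absorbed by the actinometer: 8.48×10⁻⁷ / 0.573 = 1.480×10⁻⁶ mol.
Φ(unknown) = 3.45×10⁻⁷ / 1.480×10⁻⁶ = 0.23.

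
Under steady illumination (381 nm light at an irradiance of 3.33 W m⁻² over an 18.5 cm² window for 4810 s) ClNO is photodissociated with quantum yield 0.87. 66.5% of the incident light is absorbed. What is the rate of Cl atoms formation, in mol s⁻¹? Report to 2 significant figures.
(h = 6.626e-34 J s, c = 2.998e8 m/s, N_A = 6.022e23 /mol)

1.1e-8 mol s⁻¹

Photon energy at 381 nm: hc/λ = (6.626e-34)(2.998e8)/(381e-9) = 5.214e-19 J.
Energy delivered: (3.33 W m⁻²)(18.5e-4 m²)(4810 s) = 29.63 J.
Photons incident: 29.63 / 5.214e-19 = 5.683e19, i.e. 5.683e19/6.022e23 = 9.437e-5 mol.
Photons absorbed: 0.665 × 9.437e-5 = 6.276e-5 mol.
Product formed: 0.87 × 6.276e-5 = 5.460e-5 mol.
Rate: 5.460e-5 / 4810 s = 1.1e-8 mol s⁻¹.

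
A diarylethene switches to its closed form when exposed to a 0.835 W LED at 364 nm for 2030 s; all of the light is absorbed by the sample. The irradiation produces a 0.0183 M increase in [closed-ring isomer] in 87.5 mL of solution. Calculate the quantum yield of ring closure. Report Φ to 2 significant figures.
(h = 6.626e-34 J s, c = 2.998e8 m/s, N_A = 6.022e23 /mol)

Φ = 0.31

Product: (0.0183 M)(0.0875 L) = 0.001601 mol.
Photon energy at 364 nm: hc/λ = (6.626e-34)(2.998e8)/(364e-9) = 5.457e-19 J.
Energy delivered: (0.835 W)(2030 s) = 1695 J.
Photons incident: 1695 / 5.457e-19 = 3.106e21, i.e. 3.106e21/6.022e23 = 0.005158 mol.
Φ = 0.001601 mol / 0.005158 mol photons = 0.31.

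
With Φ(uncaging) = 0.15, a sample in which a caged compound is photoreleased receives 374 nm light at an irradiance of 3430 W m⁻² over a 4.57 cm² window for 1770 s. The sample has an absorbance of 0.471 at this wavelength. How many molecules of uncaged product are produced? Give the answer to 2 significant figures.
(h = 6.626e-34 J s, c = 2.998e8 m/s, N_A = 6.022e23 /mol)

Photon energy at 374 nm: hc/λ = (6.626e-34)(2.998e8)/(374e-9) = 5.311e-19 J.
Energy delivered: (3430 W m⁻²)(4.57e-4 m²)(1770 s) = 2774 J.
Photons incident: 2774 / 5.311e-19 = 5.223e21, i.e. 5.223e21/6.022e23 = 0.008673 mol.
Fraction absorbed: 1 − 10^(−0.471) = 0.6619.
Photons absorbed: 0.6619 × 0.008673 = 0.005741 mol.
Product: Φ × n_abs = 0.15 × 0.005741 = 8.611e-4 mol.
As a count: 8.611e-4 × 6.022e23 = 5.2e20.

5.2e20 molecules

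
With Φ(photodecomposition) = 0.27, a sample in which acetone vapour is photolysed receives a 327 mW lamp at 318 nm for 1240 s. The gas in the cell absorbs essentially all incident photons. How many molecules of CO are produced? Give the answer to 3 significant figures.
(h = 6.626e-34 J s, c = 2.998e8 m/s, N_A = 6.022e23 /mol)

1.75e20 molecules

Photon energy at 318 nm: hc/λ = (6.626e-34)(2.998e8)/(318e-9) = 6.247e-19 J.
Energy delivered: (327 mW)(1240 s) = 405.5 J.
Photons incident: 405.5 / 6.247e-19 = 6.491e20, i.e. 6.491e20/6.022e23 = 0.001078 mol.
Product: Φ × n_abs = 0.27 × 0.001078 = 2.911e-4 mol.
As a count: 2.911e-4 × 6.022e23 = 1.75e20.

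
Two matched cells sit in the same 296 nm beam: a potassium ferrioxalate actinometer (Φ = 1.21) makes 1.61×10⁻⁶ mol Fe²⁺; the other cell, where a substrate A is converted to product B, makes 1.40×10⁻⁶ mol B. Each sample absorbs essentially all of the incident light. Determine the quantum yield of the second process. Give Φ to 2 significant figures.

Φ = 1.1

Photons absorbed by the actinometer: 1.61×10⁻⁶ / 1.21 = 1.331×10⁻⁶ mol.
Φ(unknown) = 1.40×10⁻⁶ / 1.331×10⁻⁶ = 1.1.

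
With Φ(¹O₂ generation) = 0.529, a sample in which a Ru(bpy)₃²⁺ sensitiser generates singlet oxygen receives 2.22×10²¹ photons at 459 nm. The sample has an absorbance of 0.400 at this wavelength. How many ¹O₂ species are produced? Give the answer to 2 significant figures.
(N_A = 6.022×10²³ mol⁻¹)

Moles of photons: 2.22×10²¹ / 6.022×10²³ = 0.003686 mol.
Fraction absorbed: 1 − 10^(−0.400) = 0.6019.
Photons absorbed: 0.6019 × 0.003686 = 0.002219 mol.
Product: Φ × n_abs = 0.529 × 0.002219 = 0.001174 mol.
As a count: 0.001174 × 6.022×10²³ = 7.1×10²⁰.

7.1×10²⁰ species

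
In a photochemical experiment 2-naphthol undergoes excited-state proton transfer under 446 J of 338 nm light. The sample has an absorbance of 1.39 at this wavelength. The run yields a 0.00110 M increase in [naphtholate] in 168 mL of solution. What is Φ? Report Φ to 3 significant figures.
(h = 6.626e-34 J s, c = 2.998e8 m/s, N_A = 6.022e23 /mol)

Product: (0.00110 M)(0.168 L) = 1.848e-4 mol.
Photon energy at 338 nm: hc/λ = (6.626e-34)(2.998e8)/(338e-9) = 5.877e-19 J.
Photons incident: 446 / 5.877e-19 = 7.589e20, i.e. 7.589e20/6.022e23 = 0.001260 mol.
Fraction absorbed: 1 − 10^(−1.39) = 0.9593.
Photons absorbed: 0.9593 × 0.001260 = 0.001209 mol.
Φ = 1.848e-4 mol / 0.001209 mol photons = 0.153.

Φ = 0.153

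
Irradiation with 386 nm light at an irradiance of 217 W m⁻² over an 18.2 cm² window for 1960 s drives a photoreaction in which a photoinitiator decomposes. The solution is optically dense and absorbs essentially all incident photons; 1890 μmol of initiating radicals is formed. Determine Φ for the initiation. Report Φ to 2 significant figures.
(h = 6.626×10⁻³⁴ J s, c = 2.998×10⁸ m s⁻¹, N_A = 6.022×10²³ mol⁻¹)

Product: 1890 μmol = 0.00189 mol.
Photon energy at 386 nm: hc/λ = (6.626×10⁻³⁴)(2.998×10⁸)/(386×10⁻⁹) = 5.146×10⁻¹⁹ J.
Energy delivered: (217 W m⁻²)(18.2×10⁻⁴ m²)(1960 s) = 774.1 J.
Photons incident: 774.1 / 5.146×10⁻¹⁹ = 1.504×10²¹, i.e. 1.504×10²¹/6.022×10²³ = 0.002498 mol.
Φ = 0.00189 mol / 0.002498 mol photons = 0.76.

Φ = 0.76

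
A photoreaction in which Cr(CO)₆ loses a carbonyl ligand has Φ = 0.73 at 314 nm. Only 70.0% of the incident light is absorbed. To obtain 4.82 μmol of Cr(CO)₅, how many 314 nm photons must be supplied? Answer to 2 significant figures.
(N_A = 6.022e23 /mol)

Product: 4.82 μmol = 4.82e-6 mol.
Photons that must be absorbed: 4.82e-6 / 0.73 = 6.603e-6 mol.
Incident photons needed: 6.603e-6 / 0.700 = 9.433e-6 mol.
Photon count: 9.433e-6 × 6.022e23 = 5.7e18.

5.7e18 photons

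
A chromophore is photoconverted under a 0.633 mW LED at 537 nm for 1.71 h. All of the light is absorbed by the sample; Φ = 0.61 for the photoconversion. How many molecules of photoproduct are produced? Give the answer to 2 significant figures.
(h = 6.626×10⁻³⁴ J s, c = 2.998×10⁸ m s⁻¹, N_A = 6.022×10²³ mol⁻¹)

6.4×10¹⁸ molecules

Photon energy at 537 nm: hc/λ = (6.626×10⁻³⁴)(2.998×10⁸)/(537×10⁻⁹) = 3.699×10⁻¹⁹ J.
Energy delivered: (0.633 mW)(6156 s) = 3.897 J.
Photons incident: 3.897 / 3.699×10⁻¹⁹ = 1.054×10¹⁹, i.e. 1.054×10¹⁹/6.022×10²³ = 1.750×10⁻⁵ mol.
Product: Φ × n_abs = 0.61 × 1.750×10⁻⁵ = 1.067×10⁻⁵ mol.
As a count: 1.067×10⁻⁵ × 6.022×10²³ = 6.4×10¹⁸.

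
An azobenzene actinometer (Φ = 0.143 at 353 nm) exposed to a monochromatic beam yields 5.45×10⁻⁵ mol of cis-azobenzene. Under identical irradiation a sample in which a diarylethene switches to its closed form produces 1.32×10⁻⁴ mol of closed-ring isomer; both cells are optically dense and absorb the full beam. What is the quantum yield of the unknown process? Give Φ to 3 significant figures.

Φ = 0.346

Photons absorbed by the actinometer: 5.45×10⁻⁵ / 0.143 = 3.811×10⁻⁴ mol.
Φ(unknown) = 1.32×10⁻⁴ / 3.811×10⁻⁴ = 0.346.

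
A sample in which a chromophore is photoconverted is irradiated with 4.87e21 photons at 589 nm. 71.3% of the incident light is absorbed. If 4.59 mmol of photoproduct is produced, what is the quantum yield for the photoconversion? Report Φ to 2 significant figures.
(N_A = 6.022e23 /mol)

Φ = 0.80

Product: 4.59 mmol = 0.00459 mol.
Moles of photons: 4.87e21 / 6.022e23 = 0.008087 mol.
Photons absorbed: 0.713 × 0.008087 = 0.005766 mol.
Φ = 0.00459 mol / 0.005766 mol photons = 0.80.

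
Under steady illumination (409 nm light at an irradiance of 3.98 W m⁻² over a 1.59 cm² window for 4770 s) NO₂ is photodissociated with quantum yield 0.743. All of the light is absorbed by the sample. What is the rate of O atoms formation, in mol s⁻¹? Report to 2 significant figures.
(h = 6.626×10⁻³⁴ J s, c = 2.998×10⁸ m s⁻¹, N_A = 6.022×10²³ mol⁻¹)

1.6×10⁻⁹ mol s⁻¹

Photon energy at 409 nm: hc/λ = (6.626×10⁻³⁴)(2.998×10⁸)/(409×10⁻⁹) = 4.857×10⁻¹⁹ J.
Energy delivered: (3.98 W m⁻²)(1.59×10⁻⁴ m²)(4770 s) = 3.019 J.
Photons incident: 3.019 / 4.857×10⁻¹⁹ = 6.216×10¹⁸, i.e. 6.216×10¹⁸/6.022×10²³ = 1.032×10⁻⁵ mol.
Product formed: 0.743 × 1.032×10⁻⁵ = 7.668×10⁻⁶ mol.
Rate: 7.668×10⁻⁶ / 4770 s = 1.6×10⁻⁹ mol s⁻¹.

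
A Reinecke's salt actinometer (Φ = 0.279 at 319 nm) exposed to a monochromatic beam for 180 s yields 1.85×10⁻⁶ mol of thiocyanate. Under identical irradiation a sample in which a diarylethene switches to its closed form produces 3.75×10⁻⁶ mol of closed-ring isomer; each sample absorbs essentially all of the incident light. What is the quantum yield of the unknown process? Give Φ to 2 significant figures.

Φ = 0.57

Photons absorbed by the actinometer: 1.85×10⁻⁶ / 0.279 = 6.631×10⁻⁶ mol.
Φ(unknown) = 3.75×10⁻⁶ / 6.631×10⁻⁶ = 0.57.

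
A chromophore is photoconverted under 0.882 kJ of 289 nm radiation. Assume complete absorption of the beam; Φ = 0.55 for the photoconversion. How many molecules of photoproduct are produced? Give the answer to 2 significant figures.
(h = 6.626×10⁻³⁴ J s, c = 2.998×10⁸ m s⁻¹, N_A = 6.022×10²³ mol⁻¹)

Photon energy at 289 nm: hc/λ = (6.626×10⁻³⁴)(2.998×10⁸)/(289×10⁻⁹) = 6.874×10⁻¹⁹ J.
Incident energy: 0.882 kJ = 882 J.
Photons incident: 882 / 6.874×10⁻¹⁹ = 1.283×10²¹, i.e. 1.283×10²¹/6.022×10²³ = 0.002131 mol.
Product: Φ × n_abs = 0.55 × 0.002131 = 0.001172 mol.
As a count: 0.001172 × 6.022×10²³ = 7.1×10²⁰.

7.1×10²⁰ molecules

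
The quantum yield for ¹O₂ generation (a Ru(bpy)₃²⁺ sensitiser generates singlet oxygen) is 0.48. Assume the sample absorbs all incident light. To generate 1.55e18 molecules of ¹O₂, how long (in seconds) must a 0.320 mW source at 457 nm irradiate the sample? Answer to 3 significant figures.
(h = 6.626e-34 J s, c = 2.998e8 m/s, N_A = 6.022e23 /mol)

t ≈ 4390 s

Product: 1.55e18 / 6.022e23 = 2.574e-6 mol.
Photons that must be absorbed: 2.574e-6 / 0.48 = 5.363e-6 mol.
Photon energy: hc/λ = 4.347e-19 J; per mole, 2.618e5 J mol⁻¹.
Energy required: 5.363e-6 × 2.618e5 = 1.404 J.
Time: 1.404 J / 0.00032 W = 4390 s.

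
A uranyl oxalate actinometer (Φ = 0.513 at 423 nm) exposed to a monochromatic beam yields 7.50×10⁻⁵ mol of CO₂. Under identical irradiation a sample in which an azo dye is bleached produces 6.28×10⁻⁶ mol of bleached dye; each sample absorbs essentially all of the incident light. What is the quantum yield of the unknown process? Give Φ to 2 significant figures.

Φ = 0.043

Photons absorbed by the actinometer: 7.50×10⁻⁵ / 0.513 = 1.462×10⁻⁴ mol.
Φ(unknown) = 6.28×10⁻⁶ / 1.462×10⁻⁴ = 0.043.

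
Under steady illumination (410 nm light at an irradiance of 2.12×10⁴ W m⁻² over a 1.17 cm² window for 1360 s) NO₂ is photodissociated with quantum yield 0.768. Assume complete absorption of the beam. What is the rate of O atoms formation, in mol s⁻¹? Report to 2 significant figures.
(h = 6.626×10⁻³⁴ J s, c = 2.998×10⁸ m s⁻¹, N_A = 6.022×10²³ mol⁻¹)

Photon energy at 410 nm: hc/λ = (6.626×10⁻³⁴)(2.998×10⁸)/(410×10⁻⁹) = 4.845×10⁻¹⁹ J.
Energy delivered: (2.12×10⁴ W m⁻²)(1.17×10⁻⁴ m²)(1360 s) = 3373 J.
Photons incident: 3373 / 4.845×10⁻¹⁹ = 6.962×10²¹, i.e. 6.962×10²¹/6.022×10²³ = 0.01156 mol.
Product formed: 0.768 × 0.01156 = 0.008878 mol.
Rate: 0.008878 / 1360 s = 6.5×10⁻⁶ mol s⁻¹.

6.5×10⁻⁶ mol s⁻¹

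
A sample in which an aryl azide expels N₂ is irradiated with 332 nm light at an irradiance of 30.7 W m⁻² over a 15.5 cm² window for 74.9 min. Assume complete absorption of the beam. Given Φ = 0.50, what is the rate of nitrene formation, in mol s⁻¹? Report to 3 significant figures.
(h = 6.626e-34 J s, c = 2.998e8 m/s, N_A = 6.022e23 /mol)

6.60e-8 mol s⁻¹

Photon energy at 332 nm: hc/λ = (6.626e-34)(2.998e8)/(332e-9) = 5.983e-19 J.
Energy delivered: (30.7 W m⁻²)(15.5e-4 m²)(4494 s) = 213.8 J.
Photons incident: 213.8 / 5.983e-19 = 3.573e20, i.e. 3.573e20/6.022e23 = 5.933e-4 mol.
Product formed: 0.50 × 5.933e-4 = 2.967e-4 mol.
Rate: 2.967e-4 / 4494 s = 6.60e-8 mol s⁻¹.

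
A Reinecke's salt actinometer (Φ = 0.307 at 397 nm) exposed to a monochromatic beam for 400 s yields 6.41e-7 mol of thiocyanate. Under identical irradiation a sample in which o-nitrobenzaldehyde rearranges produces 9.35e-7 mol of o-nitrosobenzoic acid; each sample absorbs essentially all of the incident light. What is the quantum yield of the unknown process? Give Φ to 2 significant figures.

Φ = 0.45

Photons absorbed by the actinometer: 6.41e-7 / 0.307 = 2.088e-6 mol.
Φ(unknown) = 9.35e-7 / 2.088e-6 = 0.45.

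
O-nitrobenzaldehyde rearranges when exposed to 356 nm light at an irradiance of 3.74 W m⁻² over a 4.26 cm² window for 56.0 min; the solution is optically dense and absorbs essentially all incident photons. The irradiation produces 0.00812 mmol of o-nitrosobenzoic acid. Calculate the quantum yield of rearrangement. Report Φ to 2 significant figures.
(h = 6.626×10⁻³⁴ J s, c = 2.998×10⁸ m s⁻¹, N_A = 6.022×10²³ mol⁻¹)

Φ = 0.51

Product: 0.00812 mmol = 8.12×10⁻⁶ mol.
Photon energy at 356 nm: hc/λ = (6.626×10⁻³⁴)(2.998×10⁸)/(356×10⁻⁹) = 5.580×10⁻¹⁹ J.
Energy delivered: (3.74 W m⁻²)(4.26×10⁻⁴ m²)(3360 s) = 5.353 J.
Photons incident: 5.353 / 5.580×10⁻¹⁹ = 9.593×10¹⁸, i.e. 9.593×10¹⁸/6.022×10²³ = 1.593×10⁻⁵ mol.
Φ = 8.12×10⁻⁶ mol / 1.593×10⁻⁵ mol photons = 0.51.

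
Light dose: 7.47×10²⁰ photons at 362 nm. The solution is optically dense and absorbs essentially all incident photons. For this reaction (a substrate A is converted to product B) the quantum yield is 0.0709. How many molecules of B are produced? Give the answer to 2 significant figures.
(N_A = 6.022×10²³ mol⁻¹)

Moles of photons: 7.47×10²⁰ / 6.022×10²³ = 0.001240 mol.
Product: Φ × n_abs = 0.0709 × 0.001240 = 8.792×10⁻⁵ mol.
As a count: 8.792×10⁻⁵ × 6.022×10²³ = 5.3×10¹⁹.

5.3×10¹⁹ molecules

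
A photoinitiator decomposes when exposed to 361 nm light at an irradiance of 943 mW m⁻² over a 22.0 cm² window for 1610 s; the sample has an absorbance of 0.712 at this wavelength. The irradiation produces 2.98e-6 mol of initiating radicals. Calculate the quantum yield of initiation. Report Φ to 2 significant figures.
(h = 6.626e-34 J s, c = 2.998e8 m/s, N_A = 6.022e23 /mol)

Φ = 0.37

Photon energy at 361 nm: hc/λ = (6.626e-34)(2.998e8)/(361e-9) = 5.503e-19 J.
Energy delivered: (943 mW m⁻²)(22.0e-4 m²)(1610 s) = 3.340 J.
Photons incident: 3.340 / 5.503e-19 = 6.069e18, i.e. 6.069e18/6.022e23 = 1.008e-5 mol.
Fraction absorbed: 1 − 10^(−0.712) = 0.8059.
Photons absorbed: 0.8059 × 1.008e-5 = 8.123e-6 mol.
Φ = 2.98e-6 mol / 8.123e-6 mol photons = 0.37.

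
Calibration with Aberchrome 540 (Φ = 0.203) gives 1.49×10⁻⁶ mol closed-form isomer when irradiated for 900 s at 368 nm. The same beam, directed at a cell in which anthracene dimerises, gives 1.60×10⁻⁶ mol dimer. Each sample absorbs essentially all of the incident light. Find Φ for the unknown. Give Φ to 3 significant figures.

Photons absorbed by the actinometer: 1.49×10⁻⁶ / 0.203 = 7.340×10⁻⁶ mol.
Φ(unknown) = 1.60×10⁻⁶ / 7.340×10⁻⁶ = 0.218.

Φ = 0.218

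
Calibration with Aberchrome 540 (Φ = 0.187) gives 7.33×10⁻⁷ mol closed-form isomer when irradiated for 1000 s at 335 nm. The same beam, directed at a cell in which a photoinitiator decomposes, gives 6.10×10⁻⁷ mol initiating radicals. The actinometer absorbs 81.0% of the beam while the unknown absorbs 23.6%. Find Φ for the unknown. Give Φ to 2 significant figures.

Φ = 0.53

Photons absorbed by the actinometer: 7.33×10⁻⁷ / 0.187 = 3.920×10⁻⁶ mol.
Incident flux: 3.920×10⁻⁶ / 0.810 = 4.840×10⁻⁶ einstein.
Absorbed by unknown: 0.236 × 4.840×10⁻⁶ = 1.142×10⁻⁶ mol.
Φ(unknown) = 6.10×10⁻⁷ / 1.142×10⁻⁶ = 0.53.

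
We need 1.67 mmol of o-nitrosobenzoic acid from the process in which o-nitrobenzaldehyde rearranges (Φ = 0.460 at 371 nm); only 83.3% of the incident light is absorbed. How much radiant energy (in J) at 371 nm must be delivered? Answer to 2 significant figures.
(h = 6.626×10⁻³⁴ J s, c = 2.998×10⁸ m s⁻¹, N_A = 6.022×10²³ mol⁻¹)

Product: 1.67 mmol = 0.00167 mol.
Photons that must be absorbed: 0.00167 / 0.460 = 0.003630 mol.
Incident photons needed: 0.003630 / 0.833 = 0.004358 mol.
Photon energy: hc/λ = 5.354×10⁻¹⁹ J; per mole, 3.224×10⁵ J mol⁻¹.
Energy required: 0.004358 × 3.224×10⁵ = 1400 J.

1400 J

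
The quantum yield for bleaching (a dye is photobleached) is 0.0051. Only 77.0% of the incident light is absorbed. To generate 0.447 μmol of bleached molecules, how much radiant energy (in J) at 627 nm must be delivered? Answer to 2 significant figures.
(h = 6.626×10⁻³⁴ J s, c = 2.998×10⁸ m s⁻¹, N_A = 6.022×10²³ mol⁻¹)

22 J

Product: 0.447 μmol = 4.47×10⁻⁷ mol.
Photons that must be absorbed: 4.47×10⁻⁷ / 0.0051 = 8.765×10⁻⁵ mol.
Incident photons needed: 8.765×10⁻⁵ / 0.770 = 1.138×10⁻⁴ mol.
Photon energy: hc/λ = 3.168×10⁻¹⁹ J; per mole, 1.908×10⁵ J mol⁻¹.
Energy required: 1.138×10⁻⁴ × 1.908×10⁵ = 22 J.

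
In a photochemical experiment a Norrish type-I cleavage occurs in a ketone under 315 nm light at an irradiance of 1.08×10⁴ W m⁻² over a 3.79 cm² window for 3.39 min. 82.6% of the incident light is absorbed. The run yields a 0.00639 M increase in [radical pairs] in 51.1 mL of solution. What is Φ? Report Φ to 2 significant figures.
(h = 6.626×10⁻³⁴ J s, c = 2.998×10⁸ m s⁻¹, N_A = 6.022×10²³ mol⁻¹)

Φ = 0.18

Product: (0.00639 M)(0.0511 L) = 3.265×10⁻⁴ mol.
Photon energy at 315 nm: hc/λ = (6.626×10⁻³⁴)(2.998×10⁸)/(315×10⁻⁹) = 6.306×10⁻¹⁹ J.
Energy delivered: (1.08×10⁴ W m⁻²)(3.79×10⁻⁴ m²)(203.4 s) = 832.6 J.
Photons incident: 832.6 / 6.306×10⁻¹⁹ = 1.320×10²¹, i.e. 1.320×10²¹/6.022×10²³ = 0.002192 mol.
Photons absorbed: 0.826 × 0.002192 = 0.001811 mol.
Φ = 3.265×10⁻⁴ mol / 0.001811 mol photons = 0.18.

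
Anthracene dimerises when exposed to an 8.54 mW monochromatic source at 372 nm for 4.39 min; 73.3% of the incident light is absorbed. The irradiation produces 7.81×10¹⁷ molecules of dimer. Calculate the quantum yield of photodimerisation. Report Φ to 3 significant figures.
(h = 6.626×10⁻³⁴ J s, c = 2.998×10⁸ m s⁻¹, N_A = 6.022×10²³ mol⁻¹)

Product: 7.81×10¹⁷ / 6.022×10²³ = 1.297×10⁻⁶ mol.
Photon energy at 372 nm: hc/λ = (6.626×10⁻³⁴)(2.998×10⁸)/(372×10⁻⁹) = 5.340×10⁻¹⁹ J.
Energy delivered: (8.54 mW)(263.4 s) = 2.249 J.
Photons incident: 2.249 / 5.340×10⁻¹⁹ = 4.212×10¹⁸, i.e. 4.212×10¹⁸/6.022×10²³ = 6.994×10⁻⁶ mol.
Photons absorbed: 0.733 × 6.994×10⁻⁶ = 5.127×10⁻⁶ mol.
Φ = 1.297×10⁻⁶ mol / 5.127×10⁻⁶ mol photons = 0.253.

Φ = 0.253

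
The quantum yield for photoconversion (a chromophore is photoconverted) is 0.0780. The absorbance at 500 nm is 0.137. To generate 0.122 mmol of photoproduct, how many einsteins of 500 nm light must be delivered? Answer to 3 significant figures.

0.00578 einstein

Product: 0.122 mmol = 1.22×10⁻⁴ mol.
Photons that must be absorbed: 1.22×10⁻⁴ / 0.0780 = 0.001564 mol.
Fraction absorbed: 1 − 10^(−0.137) = 0.2705.
Incident photons needed: 0.001564 / 0.2705 = 0.005782 mol.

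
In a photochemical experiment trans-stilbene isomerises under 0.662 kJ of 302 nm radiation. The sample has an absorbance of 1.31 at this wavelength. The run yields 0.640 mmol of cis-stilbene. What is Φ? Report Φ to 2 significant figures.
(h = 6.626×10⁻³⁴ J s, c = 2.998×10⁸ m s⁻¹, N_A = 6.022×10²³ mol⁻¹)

Φ = 0.40

Product: 0.640 mmol = 6.40×10⁻⁴ mol.
Photon energy at 302 nm: hc/λ = (6.626×10⁻³⁴)(2.998×10⁸)/(302×10⁻⁹) = 6.578×10⁻¹⁹ J.
Incident energy: 0.662 kJ = 662 J.
Photons incident: 662 / 6.578×10⁻¹⁹ = 1.006×10²¹, i.e. 1.006×10²¹/6.022×10²³ = 0.001671 mol.
Fraction absorbed: 1 − 10^(−1.31) = 0.9510.
Photons absorbed: 0.9510 × 0.001671 = 0.001589 mol.
Φ = 6.40×10⁻⁴ mol / 0.001589 mol photons = 0.40.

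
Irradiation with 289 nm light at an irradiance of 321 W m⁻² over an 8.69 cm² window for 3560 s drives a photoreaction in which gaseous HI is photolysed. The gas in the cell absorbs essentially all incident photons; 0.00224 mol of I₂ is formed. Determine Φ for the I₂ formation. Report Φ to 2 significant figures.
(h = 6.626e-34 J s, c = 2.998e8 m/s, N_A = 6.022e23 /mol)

Φ = 0.93

Photon energy at 289 nm: hc/λ = (6.626e-34)(2.998e8)/(289e-9) = 6.874e-19 J.
Energy delivered: (321 W m⁻²)(8.69e-4 m²)(3560 s) = 993.1 J.
Photons incident: 993.1 / 6.874e-19 = 1.445e21, i.e. 1.445e21/6.022e23 = 0.002400 mol.
Φ = 0.00224 mol / 0.002400 mol photons = 0.93.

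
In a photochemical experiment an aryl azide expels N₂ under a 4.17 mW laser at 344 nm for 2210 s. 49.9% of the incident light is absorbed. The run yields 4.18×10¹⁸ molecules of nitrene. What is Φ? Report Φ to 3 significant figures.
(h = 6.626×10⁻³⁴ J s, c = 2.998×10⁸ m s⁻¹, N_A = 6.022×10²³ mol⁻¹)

Product: 4.18×10¹⁸ / 6.022×10²³ = 6.941×10⁻⁶ mol.
Photon energy at 344 nm: hc/λ = (6.626×10⁻³⁴)(2.998×10⁸)/(344×10⁻⁹) = 5.775×10⁻¹⁹ J.
Energy delivered: (4.17 mW)(2210 s) = 9.216 J.
Photons incident: 9.216 / 5.775×10⁻¹⁹ = 1.596×10¹⁹, i.e. 1.596×10¹⁹/6.022×10²³ = 2.650×10⁻⁵ mol.
Photons absorbed: 0.499 × 2.650×10⁻⁵ = 1.322×10⁻⁵ mol.
Φ = 6.941×10⁻⁶ mol / 1.322×10⁻⁵ mol photons = 0.525.

Φ = 0.525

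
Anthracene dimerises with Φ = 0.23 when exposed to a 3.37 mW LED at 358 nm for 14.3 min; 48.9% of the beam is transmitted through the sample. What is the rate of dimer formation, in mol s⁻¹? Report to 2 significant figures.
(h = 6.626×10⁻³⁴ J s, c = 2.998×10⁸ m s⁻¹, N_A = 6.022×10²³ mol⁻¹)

Photon energy at 358 nm: hc/λ = (6.626×10⁻³⁴)(2.998×10⁸)/(358×10⁻⁹) = 5.549×10⁻¹⁹ J.
Energy delivered: (3.37 mW)(858 s) = 2.891 J.
Photons incident: 2.891 / 5.549×10⁻¹⁹ = 5.210×10¹⁸, i.e. 5.210×10¹⁸/6.022×10²³ = 8.652×10⁻⁶ mol.
Fraction absorbed: 1 − 48.9/100 = 0.5110.
Photons absorbed: 0.5110 × 8.652×10⁻⁶ = 4.421×10⁻⁶ mol.
Product formed: 0.23 × 4.421×10⁻⁶ = 1.017×10⁻⁶ mol.
Rate: 1.017×10⁻⁶ / 858 s = 1.2×10⁻⁹ mol s⁻¹.

1.2×10⁻⁹ mol s⁻¹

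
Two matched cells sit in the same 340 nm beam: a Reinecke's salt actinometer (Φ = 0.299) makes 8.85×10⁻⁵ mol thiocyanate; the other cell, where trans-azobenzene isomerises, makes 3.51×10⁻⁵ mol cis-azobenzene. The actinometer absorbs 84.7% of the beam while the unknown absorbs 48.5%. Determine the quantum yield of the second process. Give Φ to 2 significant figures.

Φ = 0.21

Photons absorbed by the actinometer: 8.85×10⁻⁵ / 0.299 = 2.960×10⁻⁴ mol.
Incident flux: 2.960×10⁻⁴ / 0.847 = 3.495×10⁻⁴ einstein.
Absorbed by unknown: 0.485 × 3.495×10⁻⁴ = 1.695×10⁻⁴ mol.
Φ(unknown) = 3.51×10⁻⁵ / 1.695×10⁻⁴ = 0.21.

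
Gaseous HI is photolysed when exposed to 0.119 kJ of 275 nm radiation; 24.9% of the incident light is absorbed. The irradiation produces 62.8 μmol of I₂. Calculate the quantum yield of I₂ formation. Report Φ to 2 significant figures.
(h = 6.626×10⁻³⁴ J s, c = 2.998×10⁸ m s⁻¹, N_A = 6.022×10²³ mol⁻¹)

Product: 62.8 μmol = 6.28×10⁻⁵ mol.
Photon energy at 275 nm: hc/λ = (6.626×10⁻³⁴)(2.998×10⁸)/(275×10⁻⁹) = 7.224×10⁻¹⁹ J.
Incident energy: 0.119 kJ = 119 J.
Photons incident: 119 / 7.224×10⁻¹⁹ = 1.647×10²⁰, i.e. 1.647×10²⁰/6.022×10²³ = 2.735×10⁻⁴ mol.
Photons absorbed: 0.249 × 2.735×10⁻⁴ = 6.810×10⁻⁵ mol.
Φ = 6.28×10⁻⁵ mol / 6.810×10⁻⁵ mol photons = 0.92.

Φ = 0.92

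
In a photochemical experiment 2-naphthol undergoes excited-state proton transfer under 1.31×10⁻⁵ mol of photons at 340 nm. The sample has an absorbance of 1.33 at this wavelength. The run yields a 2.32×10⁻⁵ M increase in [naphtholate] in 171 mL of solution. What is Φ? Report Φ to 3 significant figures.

Product: (2.32×10⁻⁵ M)(0.171 L) = 3.967×10⁻⁶ mol.
Fraction absorbed: 1 − 10^(−1.33) = 0.9532.
Photons absorbed: 0.9532 × 1.31×10⁻⁵ = 1.249×10⁻⁵ mol.
Φ = 3.967×10⁻⁶ mol / 1.249×10⁻⁵ mol photons = 0.318.

Φ = 0.318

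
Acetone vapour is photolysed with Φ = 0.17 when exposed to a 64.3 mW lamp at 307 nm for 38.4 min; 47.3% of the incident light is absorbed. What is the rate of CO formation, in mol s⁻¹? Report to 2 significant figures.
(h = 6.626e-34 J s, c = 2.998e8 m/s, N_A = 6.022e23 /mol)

Photon energy at 307 nm: hc/λ = (6.626e-34)(2.998e8)/(307e-9) = 6.471e-19 J.
Energy delivered: (64.3 mW)(2304 s) = 148.1 J.
Photons incident: 148.1 / 6.471e-19 = 2.289e20, i.e. 2.289e20/6.022e23 = 3.801e-4 mol.
Photons absorbed: 0.473 × 3.801e-4 = 1.798e-4 mol.
Product formed: 0.17 × 1.798e-4 = 3.057e-5 mol.
Rate: 3.057e-5 / 2304 s = 1.3e-8 mol s⁻¹.

1.3e-8 mol s⁻¹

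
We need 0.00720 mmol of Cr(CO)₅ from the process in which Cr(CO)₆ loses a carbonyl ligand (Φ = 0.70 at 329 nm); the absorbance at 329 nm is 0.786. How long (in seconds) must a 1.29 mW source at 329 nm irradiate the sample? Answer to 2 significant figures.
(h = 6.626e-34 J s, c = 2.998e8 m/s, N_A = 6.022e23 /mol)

Product: 0.00720 mmol = 7.20e-6 mol.
Photons that must be absorbed: 7.20e-6 / 0.70 = 1.029e-5 mol.
Fraction absorbed: 1 − 10^(−0.786) = 0.8363.
Incident photons needed: 1.029e-5 / 0.8363 = 1.230e-5 mol.
Photon energy: hc/λ = 6.038e-19 J; per mole, 3.636e5 J mol⁻¹.
Energy required: 1.230e-5 × 3.636e5 = 4.472 J.
Time: 4.472 J / 0.00129 W = 3500 s.

t ≈ 3500 s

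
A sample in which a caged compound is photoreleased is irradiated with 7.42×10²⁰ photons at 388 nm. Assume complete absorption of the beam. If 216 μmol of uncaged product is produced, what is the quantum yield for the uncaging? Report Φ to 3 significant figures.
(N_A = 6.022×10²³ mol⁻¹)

Φ = 0.175

Product: 216 μmol = 2.16×10⁻⁴ mol.
Moles of photons: 7.42×10²⁰ / 6.022×10²³ = 0.001232 mol.
Φ = 2.16×10⁻⁴ mol / 0.001232 mol photons = 0.175.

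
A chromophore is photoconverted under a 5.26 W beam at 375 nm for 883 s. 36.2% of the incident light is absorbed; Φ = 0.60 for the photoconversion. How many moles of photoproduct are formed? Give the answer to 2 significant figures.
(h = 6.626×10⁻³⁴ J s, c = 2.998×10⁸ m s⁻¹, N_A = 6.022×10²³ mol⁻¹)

0.0032 mol

Photon energy at 375 nm: hc/λ = (6.626×10⁻³⁴)(2.998×10⁸)/(375×10⁻⁹) = 5.297×10⁻¹⁹ J.
Energy delivered: (5.26 W)(883 s) = 4645 J.
Photons incident: 4645 / 5.297×10⁻¹⁹ = 8.769×10²¹, i.e. 8.769×10²¹/6.022×10²³ = 0.01456 mol.
Photons absorbed: 0.362 × 0.01456 = 0.005271 mol.
Product: Φ × n_abs = 0.60 × 0.005271 = 0.003163 mol.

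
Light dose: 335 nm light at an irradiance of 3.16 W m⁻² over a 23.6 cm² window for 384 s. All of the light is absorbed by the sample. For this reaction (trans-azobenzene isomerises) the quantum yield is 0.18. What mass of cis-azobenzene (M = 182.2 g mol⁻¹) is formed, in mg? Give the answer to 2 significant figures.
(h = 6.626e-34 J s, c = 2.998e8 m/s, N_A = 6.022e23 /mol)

Photon energy at 335 nm: hc/λ = (6.626e-34)(2.998e8)/(335e-9) = 5.930e-19 J.
Energy delivered: (3.16 W m⁻²)(23.6e-4 m²)(384 s) = 2.864 J.
Photons incident: 2.864 / 5.930e-19 = 4.830e18, i.e. 4.830e18/6.022e23 = 8.021e-6 mol.
Product: Φ × n_abs = 0.18 × 8.021e-6 = 1.444e-6 mol.
Mass: 1.444e-6 × 182.2 = 2.631e-4 g = 0.26 mg.

0.26 mg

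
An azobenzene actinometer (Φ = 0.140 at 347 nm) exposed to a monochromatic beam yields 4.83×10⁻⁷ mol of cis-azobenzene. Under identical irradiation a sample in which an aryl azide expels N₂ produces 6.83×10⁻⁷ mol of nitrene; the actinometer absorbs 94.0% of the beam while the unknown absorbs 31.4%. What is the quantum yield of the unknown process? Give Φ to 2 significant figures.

Photons absorbed by the actinometer: 4.83×10⁻⁷ / 0.140 = 3.450×10⁻⁶ mol.
Incident flux: 3.450×10⁻⁶ / 0.940 = 3.670×10⁻⁶ einstein.
Absorbed by unknown: 0.314 × 3.670×10⁻⁶ = 1.152×10⁻⁶ mol.
Φ(unknown) = 6.83×10⁻⁷ / 1.152×10⁻⁶ = 0.59.

Φ = 0.59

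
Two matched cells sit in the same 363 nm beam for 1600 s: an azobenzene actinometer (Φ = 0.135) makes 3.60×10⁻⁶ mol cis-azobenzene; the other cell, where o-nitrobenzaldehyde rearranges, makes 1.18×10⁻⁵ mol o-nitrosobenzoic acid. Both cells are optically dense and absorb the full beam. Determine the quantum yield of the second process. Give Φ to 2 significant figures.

Φ = 0.44

Photons absorbed by the actinometer: 3.60×10⁻⁶ / 0.135 = 2.667×10⁻⁵ mol.
Φ(unknown) = 1.18×10⁻⁵ / 2.667×10⁻⁵ = 0.44.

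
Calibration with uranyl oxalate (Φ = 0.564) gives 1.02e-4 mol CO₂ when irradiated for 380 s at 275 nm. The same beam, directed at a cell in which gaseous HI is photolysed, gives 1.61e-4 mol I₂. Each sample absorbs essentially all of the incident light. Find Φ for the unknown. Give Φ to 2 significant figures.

Φ = 0.89

Photons absorbed by the actinometer: 1.02e-4 / 0.564 = 1.809e-4 mol.
Φ(unknown) = 1.61e-4 / 1.809e-4 = 0.89.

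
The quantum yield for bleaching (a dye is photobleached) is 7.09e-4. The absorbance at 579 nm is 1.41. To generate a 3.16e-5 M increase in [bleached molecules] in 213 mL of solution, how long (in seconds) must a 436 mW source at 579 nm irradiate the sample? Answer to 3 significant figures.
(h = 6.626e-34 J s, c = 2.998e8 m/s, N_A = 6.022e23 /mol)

t ≈ 4680 s

Product: (3.16e-5 M)(0.213 L) = 6.731e-6 mol.
Photons that must be absorbed: 6.731e-6 / 7.09e-4 = 0.009494 mol.
Fraction absorbed: 1 − 10^(−1.41) = 0.9611.
Incident photons needed: 0.009494 / 0.9611 = 0.009878 mol.
Photon energy: hc/λ = 3.431e-19 J; per mole, 2.066e5 J mol⁻¹.
Energy required: 0.009878 × 2.066e5 = 2041 J.
Time: 2041 J / 0.436 W = 4680 s.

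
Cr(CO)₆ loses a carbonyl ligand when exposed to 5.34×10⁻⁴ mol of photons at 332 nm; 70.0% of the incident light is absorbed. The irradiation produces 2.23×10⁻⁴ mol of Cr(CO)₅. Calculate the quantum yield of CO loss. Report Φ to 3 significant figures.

Φ = 0.597

Photons absorbed: 0.700 × 5.34×10⁻⁴ = 3.738×10⁻⁴ mol.
Φ = 2.23×10⁻⁴ mol / 3.738×10⁻⁴ mol photons = 0.597.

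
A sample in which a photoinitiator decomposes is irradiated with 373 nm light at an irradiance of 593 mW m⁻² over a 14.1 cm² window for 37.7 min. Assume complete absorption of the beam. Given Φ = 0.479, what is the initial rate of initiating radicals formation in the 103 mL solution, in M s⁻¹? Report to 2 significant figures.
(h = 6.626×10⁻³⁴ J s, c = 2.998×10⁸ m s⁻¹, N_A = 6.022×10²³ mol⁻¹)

1.2×10⁻⁸ M s⁻¹

Photon energy at 373 nm: hc/λ = (6.626×10⁻³⁴)(2.998×10⁸)/(373×10⁻⁹) = 5.326×10⁻¹⁹ J.
Energy delivered: (593 mW m⁻²)(14.1×10⁻⁴ m²)(2262 s) = 1.891 J.
Photons incident: 1.891 / 5.326×10⁻¹⁹ = 3.551×10¹⁸, i.e. 3.551×10¹⁸/6.022×10²³ = 5.897×10⁻⁶ mol.
Product formed: 0.479 × 5.897×10⁻⁶ = 2.825×10⁻⁶ mol.
Rate: 2.825×10⁻⁶ mol / (2262 s × 0.103 L) = 1.2×10⁻⁸ M s⁻¹.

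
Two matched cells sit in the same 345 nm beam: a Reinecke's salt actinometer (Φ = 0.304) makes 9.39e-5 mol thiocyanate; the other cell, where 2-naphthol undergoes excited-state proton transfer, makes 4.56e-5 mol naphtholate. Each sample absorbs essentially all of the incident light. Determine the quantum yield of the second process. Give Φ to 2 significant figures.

Φ = 0.15

Photons absorbed by the actinometer: 9.39e-5 / 0.304 = 3.089e-4 mol.
Φ(unknown) = 4.56e-5 / 3.089e-4 = 0.15.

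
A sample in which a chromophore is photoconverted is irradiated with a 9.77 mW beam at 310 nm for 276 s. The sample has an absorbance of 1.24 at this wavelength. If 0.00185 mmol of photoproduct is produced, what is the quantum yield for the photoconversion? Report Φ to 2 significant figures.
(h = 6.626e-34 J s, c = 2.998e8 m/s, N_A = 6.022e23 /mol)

Φ = 0.28

Product: 0.00185 mmol = 1.85e-6 mol.
Photon energy at 310 nm: hc/λ = (6.626e-34)(2.998e8)/(310e-9) = 6.408e-19 J.
Energy delivered: (9.77 mW)(276 s) = 2.697 J.
Photons incident: 2.697 / 6.408e-19 = 4.209e18, i.e. 4.209e18/6.022e23 = 6.989e-6 mol.
Fraction absorbed: 1 − 10^(−1.24) = 0.9425.
Photons absorbed: 0.9425 × 6.989e-6 = 6.587e-6 mol.
Φ = 1.85e-6 mol / 6.587e-6 mol photons = 0.28.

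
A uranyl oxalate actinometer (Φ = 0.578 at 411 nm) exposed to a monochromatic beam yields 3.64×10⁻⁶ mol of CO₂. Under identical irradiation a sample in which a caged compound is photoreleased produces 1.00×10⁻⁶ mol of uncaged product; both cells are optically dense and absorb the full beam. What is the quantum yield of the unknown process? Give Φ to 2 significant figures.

Φ = 0.16

Photons absorbed by the actinometer: 3.64×10⁻⁶ / 0.578 = 6.298×10⁻⁶ mol.
Φ(unknown) = 1.00×10⁻⁶ / 6.298×10⁻⁶ = 0.16.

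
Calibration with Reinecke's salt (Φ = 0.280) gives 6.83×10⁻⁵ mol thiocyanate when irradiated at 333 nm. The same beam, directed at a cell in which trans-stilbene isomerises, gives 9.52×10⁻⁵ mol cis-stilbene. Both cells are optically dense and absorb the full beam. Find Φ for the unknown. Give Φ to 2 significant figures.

Φ = 0.39

Photons absorbed by the actinometer: 6.83×10⁻⁵ / 0.280 = 2.439×10⁻⁴ mol.
Φ(unknown) = 9.52×10⁻⁵ / 2.439×10⁻⁴ = 0.39.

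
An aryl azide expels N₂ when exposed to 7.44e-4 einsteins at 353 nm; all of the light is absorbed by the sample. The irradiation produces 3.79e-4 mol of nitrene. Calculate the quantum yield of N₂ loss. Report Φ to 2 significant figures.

Φ = 3.79e-4 mol / 7.44e-4 mol photons = 0.51.

Φ = 0.51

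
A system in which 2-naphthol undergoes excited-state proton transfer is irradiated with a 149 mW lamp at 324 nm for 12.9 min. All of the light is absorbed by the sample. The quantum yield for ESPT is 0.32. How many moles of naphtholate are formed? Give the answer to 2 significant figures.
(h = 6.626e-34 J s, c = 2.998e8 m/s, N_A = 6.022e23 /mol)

1.0e-4 mol

Photon energy at 324 nm: hc/λ = (6.626e-34)(2.998e8)/(324e-9) = 6.131e-19 J.
Energy delivered: (149 mW)(774 s) = 115.3 J.
Photons incident: 115.3 / 6.131e-19 = 1.881e20, i.e. 1.881e20/6.022e23 = 3.124e-4 mol.
Product: Φ × n_abs = 0.32 × 3.124e-4 = 9.997e-5 mol.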